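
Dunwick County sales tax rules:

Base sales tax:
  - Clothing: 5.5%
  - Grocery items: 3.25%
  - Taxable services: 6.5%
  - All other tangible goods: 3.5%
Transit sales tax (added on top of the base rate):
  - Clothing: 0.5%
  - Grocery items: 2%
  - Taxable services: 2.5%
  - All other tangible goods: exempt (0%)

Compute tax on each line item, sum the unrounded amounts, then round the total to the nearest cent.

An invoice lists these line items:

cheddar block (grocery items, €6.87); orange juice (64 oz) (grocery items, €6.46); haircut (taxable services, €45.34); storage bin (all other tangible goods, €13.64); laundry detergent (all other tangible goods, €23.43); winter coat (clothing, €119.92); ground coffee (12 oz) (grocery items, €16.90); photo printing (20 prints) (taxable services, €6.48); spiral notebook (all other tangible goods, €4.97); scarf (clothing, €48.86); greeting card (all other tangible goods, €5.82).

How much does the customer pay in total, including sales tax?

€316.74

Cheddar block €6.87: grocery items → 3.25% + 2% transit = 5.25% → €0.360675
Orange juice (64 oz) €6.46: grocery items → 3.25% + 2% transit = 5.25% → €0.33915
Haircut €45.34: taxable services → 6.5% + 2.5% transit = 9% → €4.0806
Storage bin €13.64: all other tangible goods → 3.5% + 0% transit = 3.5% → €0.4774
Laundry detergent €23.43: all other tangible goods → 3.5% + 0% transit = 3.5% → €0.82005
Winter coat €119.92: clothing → 5.5% + 0.5% transit = 6% → €7.1952
Ground coffee (12 oz) €16.90: grocery items → 3.25% + 2% transit = 5.25% → €0.88725
Photo printing (20 prints) €6.48: taxable services → 6.5% + 2.5% transit = 9% → €0.5832
Spiral notebook €4.97: all other tangible goods → 3.5% + 0% transit = 3.5% → €0.17395
Scarf €48.86: clothing → 5.5% + 0.5% transit = 6% → €2.9316
Greeting card €5.82: all other tangible goods → 3.5% + 0% transit = 3.5% → €0.2037
Subtotal = €298.69; unrounded tax = €18.052775 → €18.05; total due = €316.74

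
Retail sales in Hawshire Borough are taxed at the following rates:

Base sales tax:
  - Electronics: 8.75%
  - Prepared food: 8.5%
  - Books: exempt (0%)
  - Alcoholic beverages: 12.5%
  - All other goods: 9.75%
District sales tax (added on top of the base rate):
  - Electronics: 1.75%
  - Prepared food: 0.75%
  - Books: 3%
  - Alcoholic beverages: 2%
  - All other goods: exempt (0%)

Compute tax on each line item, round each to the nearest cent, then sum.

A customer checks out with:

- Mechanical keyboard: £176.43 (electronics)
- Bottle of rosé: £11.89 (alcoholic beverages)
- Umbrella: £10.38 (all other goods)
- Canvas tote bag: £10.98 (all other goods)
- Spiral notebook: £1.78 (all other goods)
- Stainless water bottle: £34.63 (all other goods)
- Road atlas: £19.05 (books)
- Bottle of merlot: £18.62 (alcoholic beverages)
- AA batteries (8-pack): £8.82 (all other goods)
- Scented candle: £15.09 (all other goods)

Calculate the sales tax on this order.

£31.48

Mechanical keyboard £176.43: electronics → 8.75% + 1.75% district = 10.5% → £18.53
Bottle of rosé £11.89: alcoholic beverages → 12.5% + 2% district = 14.5% → £1.72
Umbrella £10.38: all other goods → 9.75% + 0% district = 9.75% → £1.01
Canvas tote bag £10.98: all other goods → 9.75% + 0% district = 9.75% → £1.07
Spiral notebook £1.78: all other goods → 9.75% + 0% district = 9.75% → £0.17
Stainless water bottle £34.63: all other goods → 9.75% + 0% district = 9.75% → £3.38
Road atlas £19.05: books → 0% + 3% district = 3% → £0.57
Bottle of merlot £18.62: alcoholic beverages → 12.5% + 2% district = 14.5% → £2.70
AA batteries (8-pack) £8.82: all other goods → 9.75% + 0% district = 9.75% → £0.86
Scented candle £15.09: all other goods → 9.75% + 0% district = 9.75% → £1.47
Total tax = £18.53 + £1.72 + £1.01 + £1.07 + £0.17 + £3.38 + £0.57 + £2.70 + £0.86 + £1.47 = £31.48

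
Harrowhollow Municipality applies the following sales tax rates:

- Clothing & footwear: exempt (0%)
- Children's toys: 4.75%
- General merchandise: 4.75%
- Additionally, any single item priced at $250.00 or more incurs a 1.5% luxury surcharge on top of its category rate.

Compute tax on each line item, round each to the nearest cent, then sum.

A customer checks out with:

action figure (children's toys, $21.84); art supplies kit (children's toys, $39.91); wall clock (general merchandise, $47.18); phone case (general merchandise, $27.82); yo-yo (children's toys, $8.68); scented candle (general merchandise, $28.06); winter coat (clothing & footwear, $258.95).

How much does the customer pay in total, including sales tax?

Action figure $21.84: children's toys → 4.75% → $1.04
Art supplies kit $39.91: children's toys → 4.75% → $1.90
Wall clock $47.18: general merchandise → 4.75% → $2.24
Phone case $27.82: general merchandise → 4.75% → $1.32
Yo-yo $8.68: children's toys → 4.75% → $0.41
Scented candle $28.06: general merchandise → 4.75% → $1.33
Winter coat $258.95: clothing & footwear → 0% + 1.5% surcharge = 1.5% → $3.88
Subtotal = $432.44; tax = $12.12; total due = $444.56

$444.56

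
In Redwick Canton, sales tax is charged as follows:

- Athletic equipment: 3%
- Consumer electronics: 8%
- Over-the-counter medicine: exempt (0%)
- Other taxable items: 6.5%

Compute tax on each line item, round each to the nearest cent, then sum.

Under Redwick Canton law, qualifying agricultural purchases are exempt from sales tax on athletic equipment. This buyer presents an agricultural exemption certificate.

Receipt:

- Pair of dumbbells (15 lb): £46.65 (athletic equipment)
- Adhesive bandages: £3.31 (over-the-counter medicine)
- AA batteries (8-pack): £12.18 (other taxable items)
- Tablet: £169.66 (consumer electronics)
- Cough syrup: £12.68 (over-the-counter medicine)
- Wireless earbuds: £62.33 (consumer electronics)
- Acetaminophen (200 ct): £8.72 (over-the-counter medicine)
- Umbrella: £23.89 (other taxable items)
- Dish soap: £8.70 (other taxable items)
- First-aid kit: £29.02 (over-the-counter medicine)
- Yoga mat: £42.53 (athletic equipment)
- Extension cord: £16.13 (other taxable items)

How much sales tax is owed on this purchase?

£22.52

Pair of dumbbells (15 lb) £46.65: athletic equipment, buyer-exempt → 0% → £0.00
Adhesive bandages £3.31: over-the-counter medicine → 0% → £0.00
AA batteries (8-pack) £12.18: other taxable items → 6.5% → £0.79
Tablet £169.66: consumer electronics → 8% → £13.57
Cough syrup £12.68: over-the-counter medicine → 0% → £0.00
Wireless earbuds £62.33: consumer electronics → 8% → £4.99
Acetaminophen (200 ct) £8.72: over-the-counter medicine → 0% → £0.00
Umbrella £23.89: other taxable items → 6.5% → £1.55
Dish soap £8.70: other taxable items → 6.5% → £0.57
First-aid kit £29.02: over-the-counter medicine → 0% → £0.00
Yoga mat £42.53: athletic equipment, buyer-exempt → 0% → £0.00
Extension cord £16.13: other taxable items → 6.5% → £1.05
Total tax = £0.79 + £13.57 + £4.99 + £1.55 + £0.57 + £1.05 = £22.52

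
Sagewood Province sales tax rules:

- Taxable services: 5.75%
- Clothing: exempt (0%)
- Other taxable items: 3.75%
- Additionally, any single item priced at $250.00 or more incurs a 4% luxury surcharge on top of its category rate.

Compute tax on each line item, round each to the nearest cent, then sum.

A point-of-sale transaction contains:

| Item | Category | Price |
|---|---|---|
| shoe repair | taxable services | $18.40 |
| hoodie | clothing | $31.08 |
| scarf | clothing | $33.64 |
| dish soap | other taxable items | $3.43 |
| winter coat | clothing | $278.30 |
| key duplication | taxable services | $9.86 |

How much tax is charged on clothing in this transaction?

$11.13

Hoodie $31.08: clothing → 0% → $0.00
Scarf $33.64: clothing → 0% → $0.00
Winter coat $278.30: clothing → 0% + 4% surcharge = 4% → $11.13
Tax on clothing = $0.00 + $0.00 + $11.13 = $11.13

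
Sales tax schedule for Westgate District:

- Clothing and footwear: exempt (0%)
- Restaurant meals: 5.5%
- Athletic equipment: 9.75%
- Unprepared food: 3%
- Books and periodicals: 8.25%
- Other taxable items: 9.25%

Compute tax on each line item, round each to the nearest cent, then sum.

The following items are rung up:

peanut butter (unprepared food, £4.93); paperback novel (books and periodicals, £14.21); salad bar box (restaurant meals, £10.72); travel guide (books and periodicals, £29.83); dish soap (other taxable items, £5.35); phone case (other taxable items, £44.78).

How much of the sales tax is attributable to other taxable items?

Dish soap £5.35: other taxable items → 9.25% → £0.49
Phone case £44.78: other taxable items → 9.25% → £4.14
Tax on other taxable items = £0.49 + £4.14 = £4.63

£4.63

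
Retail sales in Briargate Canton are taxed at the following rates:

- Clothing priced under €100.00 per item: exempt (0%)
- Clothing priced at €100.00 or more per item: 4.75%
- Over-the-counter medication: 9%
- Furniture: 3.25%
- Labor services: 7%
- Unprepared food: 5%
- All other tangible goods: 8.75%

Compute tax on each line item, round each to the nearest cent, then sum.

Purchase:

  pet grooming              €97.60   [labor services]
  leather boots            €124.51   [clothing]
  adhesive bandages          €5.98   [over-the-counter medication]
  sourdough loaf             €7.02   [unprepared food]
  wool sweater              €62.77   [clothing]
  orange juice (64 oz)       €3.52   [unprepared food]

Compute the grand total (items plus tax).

Pet grooming €97.60: labor services → 7% → €6.83
Leather boots €124.51: clothing, €100.00 or more → 4.75% → €5.91
Adhesive bandages €5.98: over-the-counter medication → 9% → €0.54
Sourdough loaf €7.02: unprepared food → 5% → €0.35
Wool sweater €62.77: clothing, under €100.00 → 0% → €0.00
Orange juice (64 oz) €3.52: unprepared food → 5% → €0.18
Subtotal = €301.40; tax = €13.81; total due = €315.21

€315.21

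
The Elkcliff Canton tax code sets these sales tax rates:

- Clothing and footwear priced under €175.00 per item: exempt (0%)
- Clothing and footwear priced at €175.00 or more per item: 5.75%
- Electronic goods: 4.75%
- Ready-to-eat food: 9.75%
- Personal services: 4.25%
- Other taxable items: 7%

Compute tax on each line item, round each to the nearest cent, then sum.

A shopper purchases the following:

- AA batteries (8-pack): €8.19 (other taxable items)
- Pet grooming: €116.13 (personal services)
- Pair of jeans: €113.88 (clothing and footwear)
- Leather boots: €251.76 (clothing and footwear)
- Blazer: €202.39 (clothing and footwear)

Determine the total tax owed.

AA batteries (8-pack) €8.19: other taxable items → 7% → €0.57
Pet grooming €116.13: personal services → 4.25% → €4.94
Pair of jeans €113.88: clothing and footwear, under €175.00 → 0% → €0.00
Leather boots €251.76: clothing and footwear, €175.00 or more → 5.75% → €14.48
Blazer €202.39: clothing and footwear, €175.00 or more → 5.75% → €11.64
Total tax = €0.57 + €4.94 + €14.48 + €11.64 = €31.63

€31.63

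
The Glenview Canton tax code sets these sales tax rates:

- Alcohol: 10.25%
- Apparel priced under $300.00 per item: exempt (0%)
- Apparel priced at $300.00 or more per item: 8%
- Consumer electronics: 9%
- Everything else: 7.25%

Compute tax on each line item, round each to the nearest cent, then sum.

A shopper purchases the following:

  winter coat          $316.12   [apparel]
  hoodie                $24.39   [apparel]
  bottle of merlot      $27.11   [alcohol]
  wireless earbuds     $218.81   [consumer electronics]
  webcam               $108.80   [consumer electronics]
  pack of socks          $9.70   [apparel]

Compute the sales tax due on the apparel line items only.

$25.29

Winter coat $316.12: apparel, $300.00 or more → 8% → $25.29
Hoodie $24.39: apparel, under $300.00 → 0% → $0.00
Pack of socks $9.70: apparel, under $300.00 → 0% → $0.00
Tax on apparel = $25.29 + $0.00 + $0.00 = $25.29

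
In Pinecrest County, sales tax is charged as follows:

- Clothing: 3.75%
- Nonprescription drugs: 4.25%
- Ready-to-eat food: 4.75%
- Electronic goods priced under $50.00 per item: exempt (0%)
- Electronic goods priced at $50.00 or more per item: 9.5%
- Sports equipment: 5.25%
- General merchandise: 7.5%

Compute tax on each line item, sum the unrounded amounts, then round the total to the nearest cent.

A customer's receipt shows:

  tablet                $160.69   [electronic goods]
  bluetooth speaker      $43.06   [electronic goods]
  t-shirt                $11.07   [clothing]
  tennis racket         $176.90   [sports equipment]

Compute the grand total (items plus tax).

$416.69

Tablet $160.69: electronic goods, $50.00 or more → 9.5% → $15.26555
Bluetooth speaker $43.06: electronic goods, under $50.00 → 0% → $0.00
T-shirt $11.07: clothing → 3.75% → $0.415125
Tennis racket $176.90: sports equipment → 5.25% → $9.28725
Subtotal = $391.72; unrounded tax = $24.967925 → $24.97; total due = $416.69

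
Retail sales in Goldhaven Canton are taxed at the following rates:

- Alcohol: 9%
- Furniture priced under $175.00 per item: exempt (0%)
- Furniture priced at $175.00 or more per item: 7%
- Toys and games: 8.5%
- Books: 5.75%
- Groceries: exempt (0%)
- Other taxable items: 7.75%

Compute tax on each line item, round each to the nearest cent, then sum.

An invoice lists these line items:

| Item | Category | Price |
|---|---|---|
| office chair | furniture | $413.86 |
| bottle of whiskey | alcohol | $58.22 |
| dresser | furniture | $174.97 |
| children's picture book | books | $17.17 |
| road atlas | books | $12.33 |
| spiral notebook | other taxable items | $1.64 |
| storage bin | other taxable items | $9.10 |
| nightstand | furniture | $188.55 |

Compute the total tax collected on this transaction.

$49.95

Office chair $413.86: furniture, $175.00 or more → 7% → $28.97
Bottle of whiskey $58.22: alcohol → 9% → $5.24
Dresser $174.97: furniture, under $175.00 → 0% → $0.00
Children's picture book $17.17: books → 5.75% → $0.99
Road atlas $12.33: books → 5.75% → $0.71
Spiral notebook $1.64: other taxable items → 7.75% → $0.13
Storage bin $9.10: other taxable items → 7.75% → $0.71
Nightstand $188.55: furniture, $175.00 or more → 7% → $13.20
Total tax = $28.97 + $5.24 + $0.99 + $0.71 + $0.13 + $0.71 + $13.20 = $49.95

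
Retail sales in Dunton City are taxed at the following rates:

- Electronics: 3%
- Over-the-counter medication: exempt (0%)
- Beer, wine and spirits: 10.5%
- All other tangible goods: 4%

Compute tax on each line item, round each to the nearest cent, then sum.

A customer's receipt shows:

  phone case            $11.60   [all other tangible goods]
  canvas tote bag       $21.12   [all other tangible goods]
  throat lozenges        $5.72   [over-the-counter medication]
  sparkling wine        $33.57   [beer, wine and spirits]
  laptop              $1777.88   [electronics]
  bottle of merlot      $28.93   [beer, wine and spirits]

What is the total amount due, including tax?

Phone case $11.60: all other tangible goods → 4% → $0.46
Canvas tote bag $21.12: all other tangible goods → 4% → $0.84
Throat lozenges $5.72: over-the-counter medication → 0% → $0.00
Sparkling wine $33.57: beer, wine and spirits → 10.5% → $3.52
Laptop $1777.88: electronics → 3% → $53.34
Bottle of merlot $28.93: beer, wine and spirits → 10.5% → $3.04
Subtotal = $1878.82; tax = $61.20; total due = $1940.02

$1940.02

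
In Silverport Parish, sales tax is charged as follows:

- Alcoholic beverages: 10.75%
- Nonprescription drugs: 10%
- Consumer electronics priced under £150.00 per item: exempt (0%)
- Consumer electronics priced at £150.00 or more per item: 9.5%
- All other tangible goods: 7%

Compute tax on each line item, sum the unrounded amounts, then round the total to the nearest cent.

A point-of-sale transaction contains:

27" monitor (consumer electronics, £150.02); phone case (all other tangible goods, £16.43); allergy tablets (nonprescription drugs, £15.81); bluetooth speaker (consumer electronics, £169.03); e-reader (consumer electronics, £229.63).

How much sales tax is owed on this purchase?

£54.86

27" monitor £150.02: consumer electronics, £150.00 or more → 9.5% → £14.2519
Phone case £16.43: all other tangible goods → 7% → £1.1501
Allergy tablets £15.81: nonprescription drugs → 10% → £1.581
Bluetooth speaker £169.03: consumer electronics, £150.00 or more → 9.5% → £16.05785
E-reader £229.63: consumer electronics, £150.00 or more → 9.5% → £21.81485
Unrounded tax sum = £54.8557 → £54.86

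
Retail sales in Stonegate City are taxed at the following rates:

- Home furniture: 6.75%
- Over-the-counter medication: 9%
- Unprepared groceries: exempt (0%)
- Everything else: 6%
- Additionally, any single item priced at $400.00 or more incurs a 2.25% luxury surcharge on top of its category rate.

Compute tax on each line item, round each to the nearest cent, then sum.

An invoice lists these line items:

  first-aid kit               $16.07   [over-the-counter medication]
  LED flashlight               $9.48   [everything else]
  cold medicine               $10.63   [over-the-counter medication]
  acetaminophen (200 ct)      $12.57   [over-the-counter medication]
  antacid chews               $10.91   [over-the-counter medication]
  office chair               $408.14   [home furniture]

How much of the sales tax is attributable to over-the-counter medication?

First-aid kit $16.07: over-the-counter medication → 9% → $1.45
Cold medicine $10.63: over-the-counter medication → 9% → $0.96
Acetaminophen (200 ct) $12.57: over-the-counter medication → 9% → $1.13
Antacid chews $10.91: over-the-counter medication → 9% → $0.98
Tax on over-the-counter medication = $1.45 + $0.96 + $1.13 + $0.98 = $4.52

$4.52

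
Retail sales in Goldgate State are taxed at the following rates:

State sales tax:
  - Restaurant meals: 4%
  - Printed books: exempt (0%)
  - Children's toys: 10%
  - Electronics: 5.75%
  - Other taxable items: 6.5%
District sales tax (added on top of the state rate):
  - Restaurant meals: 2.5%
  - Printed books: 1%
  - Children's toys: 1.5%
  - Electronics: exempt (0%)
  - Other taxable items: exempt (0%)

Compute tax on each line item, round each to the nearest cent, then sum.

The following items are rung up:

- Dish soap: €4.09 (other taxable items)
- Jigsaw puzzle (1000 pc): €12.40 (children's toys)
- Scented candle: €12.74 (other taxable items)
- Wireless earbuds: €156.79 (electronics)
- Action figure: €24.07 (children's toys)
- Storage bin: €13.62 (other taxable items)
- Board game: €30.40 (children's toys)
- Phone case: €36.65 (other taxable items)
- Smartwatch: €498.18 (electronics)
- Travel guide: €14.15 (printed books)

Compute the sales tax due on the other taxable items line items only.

€4.37

Dish soap €4.09: other taxable items → 6.5% + 0% district = 6.5% → €0.27
Scented candle €12.74: other taxable items → 6.5% + 0% district = 6.5% → €0.83
Storage bin €13.62: other taxable items → 6.5% + 0% district = 6.5% → €0.89
Phone case €36.65: other taxable items → 6.5% + 0% district = 6.5% → €2.38
Tax on other taxable items = €0.27 + €0.83 + €0.89 + €2.38 = €4.37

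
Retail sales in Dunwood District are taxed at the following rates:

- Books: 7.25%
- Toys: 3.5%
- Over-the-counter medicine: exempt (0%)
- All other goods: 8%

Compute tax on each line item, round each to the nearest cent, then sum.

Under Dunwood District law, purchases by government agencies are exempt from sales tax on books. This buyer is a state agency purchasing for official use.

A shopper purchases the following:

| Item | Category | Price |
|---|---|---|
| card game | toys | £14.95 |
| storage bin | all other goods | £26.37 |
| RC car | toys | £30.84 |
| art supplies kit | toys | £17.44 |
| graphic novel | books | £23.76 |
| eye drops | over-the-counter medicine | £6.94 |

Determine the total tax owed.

£4.32

Card game £14.95: toys → 3.5% → £0.52
Storage bin £26.37: all other goods → 8% → £2.11
RC car £30.84: toys → 3.5% → £1.08
Art supplies kit £17.44: toys → 3.5% → £0.61
Graphic novel £23.76: books, buyer-exempt → 0% → £0.00
Eye drops £6.94: over-the-counter medicine → 0% → £0.00
Total tax = £0.52 + £2.11 + £1.08 + £0.61 = £4.32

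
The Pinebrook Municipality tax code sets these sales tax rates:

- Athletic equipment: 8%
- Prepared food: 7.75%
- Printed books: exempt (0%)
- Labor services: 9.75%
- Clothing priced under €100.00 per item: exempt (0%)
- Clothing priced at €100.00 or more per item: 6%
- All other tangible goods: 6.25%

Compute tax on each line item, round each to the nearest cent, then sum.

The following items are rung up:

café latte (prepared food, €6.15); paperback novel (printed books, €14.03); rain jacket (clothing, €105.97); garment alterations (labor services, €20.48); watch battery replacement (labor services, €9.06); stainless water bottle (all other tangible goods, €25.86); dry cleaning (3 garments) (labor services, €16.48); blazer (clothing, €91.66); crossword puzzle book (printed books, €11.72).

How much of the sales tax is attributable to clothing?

€6.36

Rain jacket €105.97: clothing, €100.00 or more → 6% → €6.36
Blazer €91.66: clothing, under €100.00 → 0% → €0.00
Tax on clothing = €6.36 + €0.00 = €6.36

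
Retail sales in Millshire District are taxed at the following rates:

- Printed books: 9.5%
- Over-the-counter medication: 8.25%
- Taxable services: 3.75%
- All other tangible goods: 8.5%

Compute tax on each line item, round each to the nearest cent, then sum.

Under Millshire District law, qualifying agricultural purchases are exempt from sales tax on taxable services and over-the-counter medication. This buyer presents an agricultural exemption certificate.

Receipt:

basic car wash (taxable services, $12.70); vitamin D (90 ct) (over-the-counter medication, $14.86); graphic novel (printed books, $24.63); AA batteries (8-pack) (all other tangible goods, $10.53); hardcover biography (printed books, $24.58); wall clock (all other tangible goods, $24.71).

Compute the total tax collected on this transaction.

$7.68

Basic car wash $12.70: taxable services, buyer-exempt → 0% → $0.00
Vitamin D (90 ct) $14.86: over-the-counter medication, buyer-exempt → 0% → $0.00
Graphic novel $24.63: printed books → 9.5% → $2.34
AA batteries (8-pack) $10.53: all other tangible goods → 8.5% → $0.90
Hardcover biography $24.58: printed books → 9.5% → $2.34
Wall clock $24.71: all other tangible goods → 8.5% → $2.10
Total tax = $2.34 + $0.90 + $2.34 + $2.10 = $7.68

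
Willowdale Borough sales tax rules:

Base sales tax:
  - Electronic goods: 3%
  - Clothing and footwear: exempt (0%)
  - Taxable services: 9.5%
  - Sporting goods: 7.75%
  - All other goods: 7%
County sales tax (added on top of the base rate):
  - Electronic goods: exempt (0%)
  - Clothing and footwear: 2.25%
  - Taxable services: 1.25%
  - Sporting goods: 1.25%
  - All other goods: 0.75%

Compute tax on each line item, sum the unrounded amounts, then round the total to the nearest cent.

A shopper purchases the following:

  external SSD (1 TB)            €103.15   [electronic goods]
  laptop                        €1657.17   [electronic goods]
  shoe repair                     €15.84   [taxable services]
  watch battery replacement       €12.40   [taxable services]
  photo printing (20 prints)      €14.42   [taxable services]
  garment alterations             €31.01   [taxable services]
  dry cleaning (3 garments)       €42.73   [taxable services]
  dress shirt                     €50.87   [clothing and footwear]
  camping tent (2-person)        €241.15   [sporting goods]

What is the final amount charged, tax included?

€2256.91

External SSD (1 TB) €103.15: electronic goods → 3% + 0% county = 3% → €3.0945
Laptop €1657.17: electronic goods → 3% + 0% county = 3% → €49.7151
Shoe repair €15.84: taxable services → 9.5% + 1.25% county = 10.75% → €1.7028
Watch battery replacement €12.40: taxable services → 9.5% + 1.25% county = 10.75% → €1.333
Photo printing (20 prints) €14.42: taxable services → 9.5% + 1.25% county = 10.75% → €1.55015
Garment alterations €31.01: taxable services → 9.5% + 1.25% county = 10.75% → €3.333575
Dry cleaning (3 garments) €42.73: taxable services → 9.5% + 1.25% county = 10.75% → €4.593475
Dress shirt €50.87: clothing and footwear → 0% + 2.25% county = 2.25% → €1.144575
Camping tent (2-person) €241.15: sporting goods → 7.75% + 1.25% county = 9% → €21.7035
Subtotal = €2168.74; unrounded tax = €88.170675 → €88.17; total due = €2256.91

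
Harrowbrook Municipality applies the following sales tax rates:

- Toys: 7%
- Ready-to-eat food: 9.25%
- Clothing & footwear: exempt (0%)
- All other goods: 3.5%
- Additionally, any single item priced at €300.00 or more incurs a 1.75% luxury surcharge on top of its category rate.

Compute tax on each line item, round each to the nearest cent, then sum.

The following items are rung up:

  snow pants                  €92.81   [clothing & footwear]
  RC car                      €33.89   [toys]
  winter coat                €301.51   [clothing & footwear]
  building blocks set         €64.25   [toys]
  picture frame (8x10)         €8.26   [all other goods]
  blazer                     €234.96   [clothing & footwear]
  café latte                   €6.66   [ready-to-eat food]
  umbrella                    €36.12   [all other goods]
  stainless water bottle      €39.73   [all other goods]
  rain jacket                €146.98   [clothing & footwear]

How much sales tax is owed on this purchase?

€15.71

Snow pants €92.81: clothing & footwear → 0% → €0.00
RC car €33.89: toys → 7% → €2.37
Winter coat €301.51: clothing & footwear → 0% + 1.75% surcharge = 1.75% → €5.28
Building blocks set €64.25: toys → 7% → €4.50
Picture frame (8x10) €8.26: all other goods → 3.5% → €0.29
Blazer €234.96: clothing & footwear → 0% → €0.00
Café latte €6.66: ready-to-eat food → 9.25% → €0.62
Umbrella €36.12: all other goods → 3.5% → €1.26
Stainless water bottle €39.73: all other goods → 3.5% → €1.39
Rain jacket €146.98: clothing & footwear → 0% → €0.00
Total tax = €2.37 + €5.28 + €4.50 + €0.29 + €0.62 + €1.26 + €1.39 = €15.71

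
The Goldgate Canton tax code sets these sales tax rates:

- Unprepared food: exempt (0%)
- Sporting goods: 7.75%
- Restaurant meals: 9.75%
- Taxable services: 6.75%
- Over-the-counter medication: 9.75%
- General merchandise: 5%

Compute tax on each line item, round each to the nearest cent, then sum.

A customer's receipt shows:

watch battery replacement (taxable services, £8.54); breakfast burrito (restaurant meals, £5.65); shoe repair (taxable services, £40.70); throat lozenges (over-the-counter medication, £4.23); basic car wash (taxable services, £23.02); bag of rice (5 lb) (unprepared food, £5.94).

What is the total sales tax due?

Watch battery replacement £8.54: taxable services → 6.75% → £0.58
Breakfast burrito £5.65: restaurant meals → 9.75% → £0.55
Shoe repair £40.70: taxable services → 6.75% → £2.75
Throat lozenges £4.23: over-the-counter medication → 9.75% → £0.41
Basic car wash £23.02: taxable services → 6.75% → £1.55
Bag of rice (5 lb) £5.94: unprepared food → 0% → £0.00
Total tax = £0.58 + £0.55 + £2.75 + £0.41 + £1.55 = £5.84

£5.84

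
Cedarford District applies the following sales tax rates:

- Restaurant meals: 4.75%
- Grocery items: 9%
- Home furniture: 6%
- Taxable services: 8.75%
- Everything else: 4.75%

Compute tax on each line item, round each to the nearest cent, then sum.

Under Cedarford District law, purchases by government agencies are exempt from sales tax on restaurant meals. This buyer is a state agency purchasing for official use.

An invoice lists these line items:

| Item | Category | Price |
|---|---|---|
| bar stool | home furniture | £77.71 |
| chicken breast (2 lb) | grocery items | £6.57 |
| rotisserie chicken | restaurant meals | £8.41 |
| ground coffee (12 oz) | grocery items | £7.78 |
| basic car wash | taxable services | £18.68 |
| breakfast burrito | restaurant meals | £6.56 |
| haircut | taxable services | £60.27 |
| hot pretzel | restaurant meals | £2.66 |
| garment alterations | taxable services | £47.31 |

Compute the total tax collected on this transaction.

£16.99

Bar stool £77.71: home furniture → 6% → £4.66
Chicken breast (2 lb) £6.57: grocery items → 9% → £0.59
Rotisserie chicken £8.41: restaurant meals, buyer-exempt → 0% → £0.00
Ground coffee (12 oz) £7.78: grocery items → 9% → £0.70
Basic car wash £18.68: taxable services → 8.75% → £1.63
Breakfast burrito £6.56: restaurant meals, buyer-exempt → 0% → £0.00
Haircut £60.27: taxable services → 8.75% → £5.27
Hot pretzel £2.66: restaurant meals, buyer-exempt → 0% → £0.00
Garment alterations £47.31: taxable services → 8.75% → £4.14
Total tax = £4.66 + £0.59 + £0.70 + £1.63 + £5.27 + £4.14 = £16.99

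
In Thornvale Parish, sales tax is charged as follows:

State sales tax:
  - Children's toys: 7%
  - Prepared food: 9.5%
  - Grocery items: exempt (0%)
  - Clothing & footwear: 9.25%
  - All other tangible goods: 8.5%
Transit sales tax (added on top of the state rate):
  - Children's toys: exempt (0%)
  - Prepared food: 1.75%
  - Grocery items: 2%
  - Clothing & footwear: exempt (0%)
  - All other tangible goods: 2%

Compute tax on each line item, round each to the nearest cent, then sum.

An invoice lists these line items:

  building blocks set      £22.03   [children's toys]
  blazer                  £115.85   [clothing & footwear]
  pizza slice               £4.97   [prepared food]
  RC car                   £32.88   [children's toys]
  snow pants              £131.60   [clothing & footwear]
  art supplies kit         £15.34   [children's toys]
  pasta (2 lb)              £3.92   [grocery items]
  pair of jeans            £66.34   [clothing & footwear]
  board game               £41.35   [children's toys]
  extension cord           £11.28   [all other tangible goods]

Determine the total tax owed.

Building blocks set £22.03: children's toys → 7% + 0% transit = 7% → £1.54
Blazer £115.85: clothing & footwear → 9.25% + 0% transit = 9.25% → £10.72
Pizza slice £4.97: prepared food → 9.5% + 1.75% transit = 11.25% → £0.56
RC car £32.88: children's toys → 7% + 0% transit = 7% → £2.30
Snow pants £131.60: clothing & footwear → 9.25% + 0% transit = 9.25% → £12.17
Art supplies kit £15.34: children's toys → 7% + 0% transit = 7% → £1.07
Pasta (2 lb) £3.92: grocery items → 0% + 2% transit = 2% → £0.08
Pair of jeans £66.34: clothing & footwear → 9.25% + 0% transit = 9.25% → £6.14
Board game £41.35: children's toys → 7% + 0% transit = 7% → £2.89
Extension cord £11.28: all other tangible goods → 8.5% + 2% transit = 10.5% → £1.18
Total tax = £1.54 + £10.72 + £0.56 + £2.30 + £12.17 + £1.07 + £0.08 + £6.14 + £2.89 + £1.18 = £38.65

£38.65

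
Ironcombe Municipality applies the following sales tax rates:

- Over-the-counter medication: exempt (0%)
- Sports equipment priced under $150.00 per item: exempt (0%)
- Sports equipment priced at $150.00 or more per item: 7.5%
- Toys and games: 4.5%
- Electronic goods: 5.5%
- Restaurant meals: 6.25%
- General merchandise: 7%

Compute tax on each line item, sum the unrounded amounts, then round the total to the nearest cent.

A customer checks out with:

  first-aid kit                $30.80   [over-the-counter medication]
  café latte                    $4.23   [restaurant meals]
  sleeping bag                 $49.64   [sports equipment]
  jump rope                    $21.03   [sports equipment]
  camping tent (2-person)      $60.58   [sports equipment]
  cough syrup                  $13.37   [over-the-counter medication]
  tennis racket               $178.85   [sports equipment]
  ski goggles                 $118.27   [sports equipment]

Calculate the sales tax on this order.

First-aid kit $30.80: over-the-counter medication → 0% → $0.00
Café latte $4.23: restaurant meals → 6.25% → $0.264375
Sleeping bag $49.64: sports equipment, under $150.00 → 0% → $0.00
Jump rope $21.03: sports equipment, under $150.00 → 0% → $0.00
Camping tent (2-person) $60.58: sports equipment, under $150.00 → 0% → $0.00
Cough syrup $13.37: over-the-counter medication → 0% → $0.00
Tennis racket $178.85: sports equipment, $150.00 or more → 7.5% → $13.41375
Ski goggles $118.27: sports equipment, under $150.00 → 0% → $0.00
Unrounded tax sum = $13.678125 → $13.68

$13.68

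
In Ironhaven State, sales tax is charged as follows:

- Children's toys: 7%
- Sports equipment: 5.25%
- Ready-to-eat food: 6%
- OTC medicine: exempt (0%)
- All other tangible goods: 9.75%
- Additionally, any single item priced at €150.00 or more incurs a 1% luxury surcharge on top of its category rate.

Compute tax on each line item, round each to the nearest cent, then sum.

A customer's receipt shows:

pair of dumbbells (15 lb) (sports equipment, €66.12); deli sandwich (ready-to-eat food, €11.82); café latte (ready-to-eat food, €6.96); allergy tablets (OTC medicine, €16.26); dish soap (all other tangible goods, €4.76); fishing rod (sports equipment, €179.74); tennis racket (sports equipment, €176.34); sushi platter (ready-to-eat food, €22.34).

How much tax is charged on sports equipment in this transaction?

€25.72

Pair of dumbbells (15 lb) €66.12: sports equipment → 5.25% → €3.47
Fishing rod €179.74: sports equipment → 5.25% + 1% surcharge = 6.25% → €11.23
Tennis racket €176.34: sports equipment → 5.25% + 1% surcharge = 6.25% → €11.02
Tax on sports equipment = €3.47 + €11.23 + €11.02 = €25.72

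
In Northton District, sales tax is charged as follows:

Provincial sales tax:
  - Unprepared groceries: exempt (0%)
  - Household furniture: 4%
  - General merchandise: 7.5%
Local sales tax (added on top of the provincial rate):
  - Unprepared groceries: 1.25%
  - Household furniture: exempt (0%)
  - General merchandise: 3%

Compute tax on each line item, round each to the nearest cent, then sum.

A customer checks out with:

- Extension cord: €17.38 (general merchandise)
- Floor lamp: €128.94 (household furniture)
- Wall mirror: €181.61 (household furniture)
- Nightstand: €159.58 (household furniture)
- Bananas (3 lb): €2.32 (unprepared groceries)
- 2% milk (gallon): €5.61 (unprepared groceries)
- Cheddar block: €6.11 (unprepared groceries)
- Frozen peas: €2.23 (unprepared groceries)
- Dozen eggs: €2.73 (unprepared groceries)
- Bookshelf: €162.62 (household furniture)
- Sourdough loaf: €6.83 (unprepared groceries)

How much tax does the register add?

€27.45

Extension cord €17.38: general merchandise → 7.5% + 3% local = 10.5% → €1.82
Floor lamp €128.94: household furniture → 4% + 0% local = 4% → €5.16
Wall mirror €181.61: household furniture → 4% + 0% local = 4% → €7.26
Nightstand €159.58: household furniture → 4% + 0% local = 4% → €6.38
Bananas (3 lb) €2.32: unprepared groceries → 0% + 1.25% local = 1.25% → €0.03
2% milk (gallon) €5.61: unprepared groceries → 0% + 1.25% local = 1.25% → €0.07
Cheddar block €6.11: unprepared groceries → 0% + 1.25% local = 1.25% → €0.08
Frozen peas €2.23: unprepared groceries → 0% + 1.25% local = 1.25% → €0.03
Dozen eggs €2.73: unprepared groceries → 0% + 1.25% local = 1.25% → €0.03
Bookshelf €162.62: household furniture → 4% + 0% local = 4% → €6.50
Sourdough loaf €6.83: unprepared groceries → 0% + 1.25% local = 1.25% → €0.09
Total tax = €1.82 + €5.16 + €7.26 + €6.38 + €0.03 + €0.07 + €0.08 + €0.03 + €0.03 + €6.50 + €0.09 = €27.45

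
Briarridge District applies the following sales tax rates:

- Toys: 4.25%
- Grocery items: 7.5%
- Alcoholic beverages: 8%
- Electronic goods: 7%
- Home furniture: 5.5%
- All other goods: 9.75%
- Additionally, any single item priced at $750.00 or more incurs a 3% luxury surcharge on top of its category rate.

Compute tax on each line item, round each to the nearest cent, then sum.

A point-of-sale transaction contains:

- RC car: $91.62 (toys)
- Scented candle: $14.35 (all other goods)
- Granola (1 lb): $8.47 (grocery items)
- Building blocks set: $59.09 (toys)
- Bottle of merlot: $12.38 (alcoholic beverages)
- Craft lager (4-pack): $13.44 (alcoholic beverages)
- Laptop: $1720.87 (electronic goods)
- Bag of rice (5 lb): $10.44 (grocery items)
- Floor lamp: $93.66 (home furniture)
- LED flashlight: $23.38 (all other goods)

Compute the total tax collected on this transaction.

$190.81

RC car $91.62: toys → 4.25% → $3.89
Scented candle $14.35: all other goods → 9.75% → $1.40
Granola (1 lb) $8.47: grocery items → 7.5% → $0.64
Building blocks set $59.09: toys → 4.25% → $2.51
Bottle of merlot $12.38: alcoholic beverages → 8% → $0.99
Craft lager (4-pack) $13.44: alcoholic beverages → 8% → $1.08
Laptop $1720.87: electronic goods → 7% + 3% surcharge = 10% → $172.09
Bag of rice (5 lb) $10.44: grocery items → 7.5% → $0.78
Floor lamp $93.66: home furniture → 5.5% → $5.15
LED flashlight $23.38: all other goods → 9.75% → $2.28
Total tax = $3.89 + $1.40 + $0.64 + $2.51 + $0.99 + $1.08 + $172.09 + $0.78 + $5.15 + $2.28 = $190.81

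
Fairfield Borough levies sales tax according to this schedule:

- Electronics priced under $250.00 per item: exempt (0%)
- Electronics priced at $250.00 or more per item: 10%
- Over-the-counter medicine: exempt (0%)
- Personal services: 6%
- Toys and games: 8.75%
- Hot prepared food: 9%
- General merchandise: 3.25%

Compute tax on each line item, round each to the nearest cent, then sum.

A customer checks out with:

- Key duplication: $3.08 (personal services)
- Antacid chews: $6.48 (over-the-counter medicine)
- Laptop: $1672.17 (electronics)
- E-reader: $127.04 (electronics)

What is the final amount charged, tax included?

Key duplication $3.08: personal services → 6% → $0.18
Antacid chews $6.48: over-the-counter medicine → 0% → $0.00
Laptop $1672.17: electronics, $250.00 or more → 10% → $167.22
E-reader $127.04: electronics, under $250.00 → 0% → $0.00
Subtotal = $1808.77; tax = $167.40; total due = $1976.17

$1976.17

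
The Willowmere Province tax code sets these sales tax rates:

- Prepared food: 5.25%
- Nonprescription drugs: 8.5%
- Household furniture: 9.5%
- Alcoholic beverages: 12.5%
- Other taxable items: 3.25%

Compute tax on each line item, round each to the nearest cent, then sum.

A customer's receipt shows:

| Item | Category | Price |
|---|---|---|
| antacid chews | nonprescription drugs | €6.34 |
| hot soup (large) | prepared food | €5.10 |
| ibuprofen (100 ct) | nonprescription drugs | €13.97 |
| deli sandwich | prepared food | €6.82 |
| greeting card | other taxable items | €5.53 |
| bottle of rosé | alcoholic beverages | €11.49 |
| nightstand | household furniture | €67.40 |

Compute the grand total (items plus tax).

Antacid chews €6.34: nonprescription drugs → 8.5% → €0.54
Hot soup (large) €5.10: prepared food → 5.25% → €0.27
Ibuprofen (100 ct) €13.97: nonprescription drugs → 8.5% → €1.19
Deli sandwich €6.82: prepared food → 5.25% → €0.36
Greeting card €5.53: other taxable items → 3.25% → €0.18
Bottle of rosé €11.49: alcoholic beverages → 12.5% → €1.44
Nightstand €67.40: household furniture → 9.5% → €6.40
Subtotal = €116.65; tax = €10.38; total due = €127.03

€127.03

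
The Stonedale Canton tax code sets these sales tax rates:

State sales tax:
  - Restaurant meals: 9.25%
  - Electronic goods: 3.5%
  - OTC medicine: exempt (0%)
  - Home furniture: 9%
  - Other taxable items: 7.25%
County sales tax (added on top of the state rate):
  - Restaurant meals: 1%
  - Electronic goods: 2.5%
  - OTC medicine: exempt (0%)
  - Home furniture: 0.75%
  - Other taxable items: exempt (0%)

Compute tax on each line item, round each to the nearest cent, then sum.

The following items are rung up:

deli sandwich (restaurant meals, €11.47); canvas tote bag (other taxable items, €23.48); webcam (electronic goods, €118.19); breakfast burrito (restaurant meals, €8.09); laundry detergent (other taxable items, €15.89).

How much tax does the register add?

Deli sandwich €11.47: restaurant meals → 9.25% + 1% county = 10.25% → €1.18
Canvas tote bag €23.48: other taxable items → 7.25% + 0% county = 7.25% → €1.70
Webcam €118.19: electronic goods → 3.5% + 2.5% county = 6% → €7.09
Breakfast burrito €8.09: restaurant meals → 9.25% + 1% county = 10.25% → €0.83
Laundry detergent €15.89: other taxable items → 7.25% + 0% county = 7.25% → €1.15
Total tax = €1.18 + €1.70 + €7.09 + €0.83 + €1.15 = €11.95

€11.95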